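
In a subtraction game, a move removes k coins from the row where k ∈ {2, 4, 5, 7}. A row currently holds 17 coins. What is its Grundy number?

4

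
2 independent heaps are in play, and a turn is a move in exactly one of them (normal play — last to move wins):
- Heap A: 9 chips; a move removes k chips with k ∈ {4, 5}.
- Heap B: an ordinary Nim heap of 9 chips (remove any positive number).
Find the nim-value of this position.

9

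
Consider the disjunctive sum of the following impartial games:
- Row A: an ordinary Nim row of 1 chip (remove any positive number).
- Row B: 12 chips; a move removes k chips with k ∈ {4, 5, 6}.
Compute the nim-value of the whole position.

Row A is a plain Nim row of size 1, so its Grundy value is 1.
Grundy values for row B (subtraction set {4, 5, 6}):
k:     0  1  2  3  4  5  6  7  8  9 10 11 12
g(k):  0  0  0  0  1  1  1  1  2  2  0  0  0
So g(12) = 0.
By the Sprague-Grundy theorem, the Grundy value of a sum of independent games is the XOR of the component values.
Combined value = 1 ⊕ 0 = 1.

1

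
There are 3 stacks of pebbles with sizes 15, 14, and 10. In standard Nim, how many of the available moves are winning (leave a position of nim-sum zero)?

Compute the nim-sum pairwise:
15 ⊕ 14 = 1
1 ⊕ 10 = 11
The overall nim-sum is X = 11. A stack of size p has a winning move iff p XOR X < p (reduce it to p XOR X).
  15: 15 XOR 11 = 4 < 15 — winning move (to 4).
  14: 14 XOR 11 = 5 < 14 — winning move (to 5).
  10: 10 XOR 11 = 1 < 10 — winning move (to 1).
That gives 3 winning moves.

3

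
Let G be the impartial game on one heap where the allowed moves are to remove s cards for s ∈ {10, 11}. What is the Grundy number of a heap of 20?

2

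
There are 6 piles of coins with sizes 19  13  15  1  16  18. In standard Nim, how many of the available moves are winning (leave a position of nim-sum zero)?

3

Nim-sum: 19 ⊕ 13 ⊕ 15 ⊕ 1 ⊕ 16 ⊕ 18 = 18.
The overall nim-sum is X = 18. A pile of size p has a winning move iff p XOR X < p (reduce it to p XOR X).
  19: 19 XOR 18 = 1 < 19 — winning move (to 1).
  13: 13 XOR 18 = 31 ≥ 13 — no move.
  15: 15 XOR 18 = 29 ≥ 15 — no move.
  1: 1 XOR 18 = 19 ≥ 1 — no move.
  16: 16 XOR 18 = 2 < 16 — winning move (to 2).
  18: 18 XOR 18 = 0 < 18 — winning move (to 0).
That gives 3 winning moves.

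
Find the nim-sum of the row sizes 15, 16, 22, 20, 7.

26

Bitwise XOR of the heap sizes:
  01111  (15)
  10000  (16)
  10110  (22)
  10100  (20)
  00111  (7)
  -----
  11010  (26)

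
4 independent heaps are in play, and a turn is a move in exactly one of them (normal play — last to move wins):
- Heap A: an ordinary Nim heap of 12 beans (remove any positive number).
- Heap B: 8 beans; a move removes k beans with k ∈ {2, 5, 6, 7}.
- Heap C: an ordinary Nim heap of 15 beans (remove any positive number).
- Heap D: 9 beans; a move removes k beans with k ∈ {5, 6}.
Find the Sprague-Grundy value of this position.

0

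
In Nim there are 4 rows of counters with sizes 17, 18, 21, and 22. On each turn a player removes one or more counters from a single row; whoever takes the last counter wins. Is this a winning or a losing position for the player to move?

Losing position

Nim-sum: 17 ⊕ 18 ⊕ 21 ⊕ 22 = 0.
The nim-sum is 0, so this is a P-position: the player to move is in a losing position under optimal play.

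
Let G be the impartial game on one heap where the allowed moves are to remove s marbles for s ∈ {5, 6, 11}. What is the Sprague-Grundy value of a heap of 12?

Compute g(0), g(1), … for moves {5, 6, 11}:
k:     0  1  2  3  4  5  6  7  8  9 10 11 12
g(k):  0  0  0  0  0  1  1  1  1  1  2  2  2
So g(12) = 2.

2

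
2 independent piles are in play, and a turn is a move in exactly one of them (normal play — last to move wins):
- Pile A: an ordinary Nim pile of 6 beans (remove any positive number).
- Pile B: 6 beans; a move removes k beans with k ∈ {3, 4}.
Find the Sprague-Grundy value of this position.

Pile A is a plain Nim pile of size 6, so its Grundy value is 6.
Grundy values for pile B (subtraction set {3, 4}):
g(0) = mex{} = 0
g(1) = mex{} = 0
g(2) = mex{} = 0
g(3) = mex{0} = 1
g(4) = mex{0} = 1
g(5) = mex{0} = 1
g(6) = mex{0,1} = 2
So g(6) = 2.
By the Sprague-Grundy theorem, the Grundy value of a sum of independent games is the XOR of the component values.
Combined value = 6 XOR 2 = 4.

4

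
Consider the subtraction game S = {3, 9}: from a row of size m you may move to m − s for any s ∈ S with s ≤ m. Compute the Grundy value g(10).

1

Build the Grundy sequence with g(k) = mex{g(k−s) : s ∈ {3, 9}, s ≤ k}:
g(0) = mex{} = 0
g(1) = mex{} = 0
g(2) = mex{} = 0
g(3) = mex{0} = 1
g(4) = mex{0} = 1
g(5) = mex{0} = 1
g(6) = mex{1} = 0
g(7) = mex{1} = 0
g(8) = mex{1} = 0
g(9) = mex{0} = 1
g(10) = mex{0} = 1
So g(10) = 1.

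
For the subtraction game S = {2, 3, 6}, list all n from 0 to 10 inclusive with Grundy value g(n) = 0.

0, 1, 5, 9, 10

Grundy values for subtraction set {2, 3, 6}:
k:     0  1  2  3  4  5  6  7  8  9 10
g(k):  0  0  1  1  2  0  3  1  2  0  0
The P-positions (g = 0) in 0..10 are 0, 1, 5, 9, 10.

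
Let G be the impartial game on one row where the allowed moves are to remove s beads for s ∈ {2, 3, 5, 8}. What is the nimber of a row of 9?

1

Grundy values for subtraction set {2, 3, 5, 8}:
g(0) = mex{} = 0
g(1) = mex{} = 0
g(2) = mex{0} = 1
g(3) = mex{0} = 1
g(4) = mex{0,1} = 2
g(5) = mex{0,1} = 2
g(6) = mex{0,1,2} = 3
g(7) = mex{1,2} = 0
g(8) = mex{0,1,2,3} = 4
g(9) = mex{0,2,3} = 1
So g(9) = 1.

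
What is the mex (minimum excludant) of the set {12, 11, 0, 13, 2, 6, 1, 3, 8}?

4

The values 0, 1, 2, 3 are all present; 4 is the first non-negative integer missing from the set.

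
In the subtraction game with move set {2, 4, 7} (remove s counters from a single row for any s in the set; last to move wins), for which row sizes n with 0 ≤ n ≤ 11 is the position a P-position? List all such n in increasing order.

0, 1, 6, 9

Compute g(0), g(1), … for moves {2, 4, 7}:
k:     0  1  2  3  4  5  6  7  8  9 10 11
g(k):  0  0  1  1  2  2  0  3  1  0  2  1
The P-positions (g = 0) in 0..11 are 0, 1, 6, 9.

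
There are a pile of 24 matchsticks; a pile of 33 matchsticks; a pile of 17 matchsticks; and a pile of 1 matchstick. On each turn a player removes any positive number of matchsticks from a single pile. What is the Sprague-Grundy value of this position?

Compute the nim-sum pairwise:
24 ⊕ 33 = 57
57 ⊕ 17 = 40
40 ⊕ 1 = 41

41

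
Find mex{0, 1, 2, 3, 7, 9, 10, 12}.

The values 0, 1, 2, 3 are all present; 4 is the first non-negative integer missing from the set.

4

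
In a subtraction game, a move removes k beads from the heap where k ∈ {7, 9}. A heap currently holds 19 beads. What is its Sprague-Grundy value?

0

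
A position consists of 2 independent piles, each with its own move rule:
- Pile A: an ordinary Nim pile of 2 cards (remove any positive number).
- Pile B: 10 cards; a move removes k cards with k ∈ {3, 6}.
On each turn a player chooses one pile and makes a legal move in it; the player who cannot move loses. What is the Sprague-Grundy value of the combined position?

Pile A is a plain Nim pile of size 2, so its Grundy value is 2.
Grundy values for pile B (subtraction set {3, 6}):
k:     0  1  2  3  4  5  6  7  8  9 10
g(k):  0  0  0  1  1  1  2  2  2  0  0
So g(10) = 0.
By the Sprague-Grundy theorem, the Grundy value of a sum of independent games is the XOR of the component values.
Combined value = 2 XOR 0 = 2.

2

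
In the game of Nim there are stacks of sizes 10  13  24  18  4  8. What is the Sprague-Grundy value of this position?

1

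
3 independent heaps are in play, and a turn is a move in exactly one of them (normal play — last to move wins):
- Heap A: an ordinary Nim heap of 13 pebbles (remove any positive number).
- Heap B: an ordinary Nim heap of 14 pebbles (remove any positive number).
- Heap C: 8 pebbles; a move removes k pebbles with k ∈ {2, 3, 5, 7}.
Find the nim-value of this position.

Heap A is a plain Nim heap of size 13, so its Grundy value is 13.
Heap B is a plain Nim heap of size 14, so its Grundy value is 14.
For heap C, compute g(0), g(1), … with moves {2, 3, 5, 7}:
k:     0  1  2  3  4  5  6  7  8
g(k):  0  0  1  1  2  2  3  3  4
So g(8) = 4.
The value of a disjunctive sum is the nim-sum of the parts.
Combined value = 13 XOR 14 XOR 4 = 7.

7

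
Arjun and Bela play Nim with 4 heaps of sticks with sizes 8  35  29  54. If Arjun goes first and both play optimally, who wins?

In binary:
  001000  (8)
  100011  (35)
  011101  (29)
  110110  (54)
  ------
  000000  (0)
The nim-sum is 0, so this is a P-position: the player to move is in a losing position under optimal play; Arjun is about to move from it and so loses — Bela wins.

Bela wins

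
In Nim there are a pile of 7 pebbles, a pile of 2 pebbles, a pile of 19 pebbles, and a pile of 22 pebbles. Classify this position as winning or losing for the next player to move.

Nim-sum: 7 ^ 2 ^ 19 ^ 22 = 0.
The nim-sum is 0, so this is a P-position: the player to move is in a losing position under optimal play.

Losing position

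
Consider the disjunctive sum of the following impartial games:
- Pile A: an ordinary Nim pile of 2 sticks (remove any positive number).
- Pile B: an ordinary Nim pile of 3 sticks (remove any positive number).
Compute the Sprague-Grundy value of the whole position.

1

Pile A is a plain Nim pile of size 2, so its Grundy value is 2.
Pile B is a plain Nim pile of size 3, so its Grundy value is 3.
The value of a disjunctive sum is the nim-sum of the parts.
Combined value = 2 XOR 3 = 1.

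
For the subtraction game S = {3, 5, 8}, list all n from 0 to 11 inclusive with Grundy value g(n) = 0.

Grundy values for subtraction set {3, 5, 8}:
k:     0  1  2  3  4  5  6  7  8  9 10 11
g(k):  0  0  0  1  1  1  2  2  2  3  3  0
The P-positions (g = 0) in 0..11 are 0, 1, 2, 11.

0, 1, 2, 11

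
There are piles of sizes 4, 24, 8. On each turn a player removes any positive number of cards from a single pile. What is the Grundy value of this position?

20

Nim-sum: 4 ^ 24 ^ 8 = 20.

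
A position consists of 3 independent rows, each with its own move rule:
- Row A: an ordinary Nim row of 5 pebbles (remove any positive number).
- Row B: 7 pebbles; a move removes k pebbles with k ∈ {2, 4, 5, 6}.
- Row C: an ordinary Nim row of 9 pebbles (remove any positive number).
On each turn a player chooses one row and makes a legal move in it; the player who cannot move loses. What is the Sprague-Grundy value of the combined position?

15

Row A is a plain Nim row of size 5, so its Grundy value is 5.
For row B, compute g(0), g(1), … with moves {2, 4, 5, 6}:
g(0) = mex{} = 0
g(1) = mex{} = 0
g(2) = mex{0} = 1
g(3) = mex{0} = 1
g(4) = mex{0,1} = 2
g(5) = mex{0,1} = 2
g(6) = mex{0,1,2} = 3
g(7) = mex{0,1,2} = 3
So g(7) = 3.
Row C is a plain Nim row of size 9, so its Grundy value is 9.
By the Sprague-Grundy theorem, the Grundy value of a sum of independent games is the XOR of the component values.
Combined value = 5 XOR 3 XOR 9 = 15.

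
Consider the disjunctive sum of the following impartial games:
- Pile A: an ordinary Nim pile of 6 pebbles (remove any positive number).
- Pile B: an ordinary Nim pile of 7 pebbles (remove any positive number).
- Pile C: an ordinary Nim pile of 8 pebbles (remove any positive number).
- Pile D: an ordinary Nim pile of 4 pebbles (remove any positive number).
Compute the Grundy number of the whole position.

13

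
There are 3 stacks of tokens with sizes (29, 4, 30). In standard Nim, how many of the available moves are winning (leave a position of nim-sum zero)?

3

Nim-sum: 29 ^ 4 ^ 30 = 7.
The overall nim-sum is X = 7. A stack of size p has a winning move iff p XOR X < p (reduce it to p XOR X).
  29: 29 XOR 7 = 26 < 29 — winning move (to 26).
  4: 4 XOR 7 = 3 < 4 — winning move (to 3).
  30: 30 XOR 7 = 25 < 30 — winning move (to 25).
That gives 3 winning moves.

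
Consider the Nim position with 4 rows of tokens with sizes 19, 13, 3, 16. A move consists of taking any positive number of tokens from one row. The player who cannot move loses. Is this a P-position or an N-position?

Bitwise XOR of the heap sizes:
  10011  (19)
  01101  (13)
  00011  (3)
  10000  (16)
  -----
  01101  (13)
The nim-sum is 13 ≠ 0, so this is an N-position: the player to move can win.

N-position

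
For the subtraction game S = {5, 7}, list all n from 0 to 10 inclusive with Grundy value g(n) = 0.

Build the Grundy sequence with g(k) = mex{g(k−s) : s ∈ {5, 7}, s ≤ k}:
g(0) = mex{} = 0
g(1) = mex{} = 0
g(2) = mex{} = 0
g(3) = mex{} = 0
g(4) = mex{} = 0
g(5) = mex{0} = 1
g(6) = mex{0} = 1
g(7) = mex{0} = 1
g(8) = mex{0} = 1
g(9) = mex{0} = 1
g(10) = mex{0,1} = 2
The P-positions (g = 0) in 0..10 are 0, 1, 2, 3, 4.

0, 1, 2, 3, 4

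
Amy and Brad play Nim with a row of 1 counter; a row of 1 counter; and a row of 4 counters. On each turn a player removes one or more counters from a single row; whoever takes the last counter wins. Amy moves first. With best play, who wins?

Amy wins

Bitwise XOR of the heap sizes:
  001  (1)
  001  (1)
  100  (4)
  ---
  100  (4)
The nim-sum is 4 ≠ 0, so this is an N-position: the player to move can win; Amy has a winning move.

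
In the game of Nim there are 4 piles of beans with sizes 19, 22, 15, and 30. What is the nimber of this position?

Nim-sum: 19 XOR 22 XOR 15 XOR 30 = 20.

20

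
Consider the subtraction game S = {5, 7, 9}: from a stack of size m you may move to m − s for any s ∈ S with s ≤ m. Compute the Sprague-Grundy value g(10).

Build the Grundy sequence with g(k) = mex{g(k−s) : s ∈ {5, 7, 9}, s ≤ k}:
g(0) = mex{} = 0
g(1) = mex{} = 0
g(2) = mex{} = 0
g(3) = mex{} = 0
g(4) = mex{} = 0
g(5) = mex{0} = 1
g(6) = mex{0} = 1
g(7) = mex{0} = 1
g(8) = mex{0} = 1
g(9) = mex{0} = 1
g(10) = mex{0,1} = 2
So g(10) = 2.

2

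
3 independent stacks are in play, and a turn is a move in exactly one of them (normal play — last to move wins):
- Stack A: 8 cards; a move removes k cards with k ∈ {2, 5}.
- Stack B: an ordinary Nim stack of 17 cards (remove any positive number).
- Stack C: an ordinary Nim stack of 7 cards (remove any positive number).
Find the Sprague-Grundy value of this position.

Grundy values for stack A (subtraction set {2, 5}):
k:     0  1  2  3  4  5  6  7  8
g(k):  0  0  1  1  0  2  1  0  0
So g(8) = 0.
Stack B is a plain Nim stack of size 17, so its Grundy value is 17.
Stack C is a plain Nim stack of size 7, so its Grundy value is 7.
By the Sprague-Grundy theorem, the Grundy value of a sum of independent games is the XOR of the component values.
Combined value = 0 XOR 17 XOR 7 = 22.

22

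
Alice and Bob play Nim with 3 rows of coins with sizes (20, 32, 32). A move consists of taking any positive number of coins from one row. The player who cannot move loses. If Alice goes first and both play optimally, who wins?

Alice wins

Compute the nim-sum pairwise:
20 XOR 32 = 52
52 XOR 32 = 20
The nim-sum is 20 ≠ 0, so this is an N-position: the player to move can win; Alice has a winning move.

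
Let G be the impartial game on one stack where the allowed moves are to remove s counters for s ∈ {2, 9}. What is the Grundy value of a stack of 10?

1

Build the Grundy sequence with g(k) = mex{g(k−s) : s ∈ {2, 9}, s ≤ k}:
g(0) = mex{} = 0
g(1) = mex{} = 0
g(2) = mex{0} = 1
g(3) = mex{0} = 1
g(4) = mex{1} = 0
g(5) = mex{1} = 0
g(6) = mex{0} = 1
g(7) = mex{0} = 1
g(8) = mex{1} = 0
g(9) = mex{0,1} = 2
g(10) = mex{0} = 1
So g(10) = 1.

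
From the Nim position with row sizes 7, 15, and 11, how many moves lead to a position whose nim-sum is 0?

3

Bitwise XOR of the heap sizes:
  0111  (7)
  1111  (15)
  1011  (11)
  ----
  0011  (3)
The overall nim-sum is X = 3. A row of size p has a winning move iff p XOR X < p (reduce it to p XOR X).
  7: 7 XOR 3 = 4 < 7 — winning move (to 4).
  15: 15 XOR 3 = 12 < 15 — winning move (to 12).
  11: 11 XOR 3 = 8 < 11 — winning move (to 8).
That gives 3 winning moves.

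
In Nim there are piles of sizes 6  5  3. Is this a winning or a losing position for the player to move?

Nim-sum: 6 ⊕ 5 ⊕ 3 = 0.
The nim-sum is 0, so this is a P-position: the player to move is in a losing position under optimal play.

Losing position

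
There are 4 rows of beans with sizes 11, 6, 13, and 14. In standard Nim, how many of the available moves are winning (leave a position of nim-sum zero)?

Nim-sum: 11 ⊕ 6 ⊕ 13 ⊕ 14 = 14.
The overall nim-sum is X = 14. A row of size p has a winning move iff p XOR X < p (reduce it to p XOR X).
  11: 11 XOR 14 = 5 < 11 — winning move (to 5).
  6: 6 XOR 14 = 8 ≥ 6 — no move.
  13: 13 XOR 14 = 3 < 13 — winning move (to 3).
  14: 14 XOR 14 = 0 < 14 — winning move (to 0).
That gives 3 winning moves.

3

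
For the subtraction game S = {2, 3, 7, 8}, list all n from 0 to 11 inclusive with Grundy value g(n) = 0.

Grundy values for subtraction set {2, 3, 7, 8}:
g(0) = mex{} = 0
g(1) = mex{} = 0
g(2) = mex{0} = 1
g(3) = mex{0} = 1
g(4) = mex{0,1} = 2
g(5) = mex{1} = 0
g(6) = mex{1,2} = 0
g(7) = mex{0,2} = 1
g(8) = mex{0} = 1
g(9) = mex{0,1} = 2
g(10) = mex{1} = 0
g(11) = mex{1,2} = 0
The P-positions (g = 0) in 0..11 are 0, 1, 5, 6, 10, 11.

0, 1, 5, 6, 10, 11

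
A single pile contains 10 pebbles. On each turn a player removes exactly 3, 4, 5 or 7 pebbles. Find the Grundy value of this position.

Compute g(0), g(1), … for moves {3, 4, 5, 7}:
k:     0  1  2  3  4  5  6  7  8  9 10
g(k):  0  0  0  1  1  1  2  2  2  3  0
So g(10) = 0.

0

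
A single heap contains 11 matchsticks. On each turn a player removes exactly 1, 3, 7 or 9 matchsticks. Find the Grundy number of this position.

Build the Grundy sequence with g(k) = mex{g(k−s) : s ∈ {1, 3, 7, 9}, s ≤ k}:
g(0) = mex{} = 0
g(1) = mex{0} = 1
g(2) = mex{1} = 0
g(3) = mex{0} = 1
g(4) = mex{1} = 0
g(5) = mex{0} = 1
g(6) = mex{1} = 0
g(7) = mex{0} = 1
g(8) = mex{1} = 0
g(9) = mex{0} = 1
g(10) = mex{1} = 0
g(11) = mex{0} = 1
So g(11) = 1.

1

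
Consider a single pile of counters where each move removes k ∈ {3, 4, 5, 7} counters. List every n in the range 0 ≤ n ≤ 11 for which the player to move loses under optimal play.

Compute g(0), g(1), … for moves {3, 4, 5, 7}:
k:     0  1  2  3  4  5  6  7  8  9 10 11
g(k):  0  0  0  1  1  1  2  2  2  3  0  0
The P-positions (g = 0) in 0..11 are 0, 1, 2, 10, 11.

0, 1, 2, 10, 11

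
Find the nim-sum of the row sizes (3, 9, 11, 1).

Nim-sum: 3 ⊕ 9 ⊕ 11 ⊕ 1 = 0.

0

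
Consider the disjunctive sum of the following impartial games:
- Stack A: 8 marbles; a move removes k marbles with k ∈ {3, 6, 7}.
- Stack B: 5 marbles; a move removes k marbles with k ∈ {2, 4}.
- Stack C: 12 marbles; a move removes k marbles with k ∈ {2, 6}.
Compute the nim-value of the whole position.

0

Build the Grundy sequence for stack A with g(k) = mex{g(k−s) : s ∈ {3, 6, 7}, s ≤ k}:
k:     0  1  2  3  4  5  6  7  8
g(k):  0  0  0  1  1  1  2  2  2
So g(8) = 2.
Build the Grundy sequence for stack B with g(k) = mex{g(k−s) : s ∈ {2, 4}, s ≤ k}:
k:     0  1  2  3  4  5
g(k):  0  0  1  1  2  2
So g(5) = 2.
Build the Grundy sequence for stack C with g(k) = mex{g(k−s) : s ∈ {2, 6}, s ≤ k}:
g(0) = mex{} = 0
g(1) = mex{} = 0
g(2) = mex{0} = 1
g(3) = mex{0} = 1
g(4) = mex{1} = 0
g(5) = mex{1} = 0
g(6) = mex{0} = 1
g(7) = mex{0} = 1
g(8) = mex{1} = 0
g(9) = mex{1} = 0
g(10) = mex{0} = 1
g(11) = mex{0} = 1
g(12) = mex{1} = 0
So g(12) = 0.
The value of a disjunctive sum is the nim-sum of the parts.
Combined value = 2 XOR 2 XOR 0 = 0.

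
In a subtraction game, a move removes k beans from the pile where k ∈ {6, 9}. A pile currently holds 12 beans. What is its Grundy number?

Compute g(0), g(1), … for moves {6, 9}:
g(0) = mex{} = 0
g(1) = mex{} = 0
g(2) = mex{} = 0
g(3) = mex{} = 0
g(4) = mex{} = 0
g(5) = mex{} = 0
g(6) = mex{0} = 1
g(7) = mex{0} = 1
g(8) = mex{0} = 1
g(9) = mex{0} = 1
g(10) = mex{0} = 1
g(11) = mex{0} = 1
g(12) = mex{0,1} = 2
So g(12) = 2.

2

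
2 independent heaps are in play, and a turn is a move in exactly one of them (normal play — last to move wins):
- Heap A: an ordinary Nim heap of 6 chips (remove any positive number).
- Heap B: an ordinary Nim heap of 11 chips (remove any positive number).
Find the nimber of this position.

13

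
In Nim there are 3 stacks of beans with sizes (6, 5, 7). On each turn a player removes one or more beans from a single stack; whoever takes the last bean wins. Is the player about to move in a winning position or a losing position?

Compute the nim-sum pairwise:
6 ^ 5 = 3
3 ^ 7 = 4
The nim-sum is 4 ≠ 0, so this is an N-position: the player to move can win.

Winning position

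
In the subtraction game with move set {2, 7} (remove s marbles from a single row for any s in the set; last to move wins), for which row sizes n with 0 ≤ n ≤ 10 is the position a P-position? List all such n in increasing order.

0, 1, 4, 5, 9, 10

Build the Grundy sequence with g(k) = mex{g(k−s) : s ∈ {2, 7}, s ≤ k}:
g(0) = mex{} = 0
g(1) = mex{} = 0
g(2) = mex{0} = 1
g(3) = mex{0} = 1
g(4) = mex{1} = 0
g(5) = mex{1} = 0
g(6) = mex{0} = 1
g(7) = mex{0} = 1
g(8) = mex{0,1} = 2
g(9) = mex{1} = 0
g(10) = mex{1,2} = 0
The P-positions (g = 0) in 0..10 are 0, 1, 4, 5, 9, 10.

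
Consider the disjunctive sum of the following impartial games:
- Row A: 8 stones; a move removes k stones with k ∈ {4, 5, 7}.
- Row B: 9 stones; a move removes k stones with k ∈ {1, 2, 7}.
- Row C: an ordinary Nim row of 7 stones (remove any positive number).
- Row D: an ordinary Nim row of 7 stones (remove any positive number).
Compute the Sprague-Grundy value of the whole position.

2

Build the Grundy sequence for row A with g(k) = mex{g(k−s) : s ∈ {4, 5, 7}, s ≤ k}:
k:     0  1  2  3  4  5  6  7  8
g(k):  0  0  0  0  1  1  1  1  2
So g(8) = 2.
Grundy values for row B (subtraction set {1, 2, 7}):
k:     0  1  2  3  4  5  6  7  8  9
g(k):  0  1  2  0  1  2  0  1  2  0
So g(9) = 0.
Row C is a plain Nim row of size 7, so its Grundy value is 7.
Row D is a plain Nim row of size 7, so its Grundy value is 7.
By the Sprague-Grundy theorem, the Grundy value of a sum of independent games is the XOR of the component values.
Combined value = 2 ⊕ 0 ⊕ 7 ⊕ 7 = 2.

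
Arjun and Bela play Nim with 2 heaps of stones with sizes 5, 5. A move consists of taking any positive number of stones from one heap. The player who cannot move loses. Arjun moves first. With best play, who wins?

Bitwise XOR of the heap sizes:
  101  (5)
  101  (5)
  ---
  000  (0)
The nim-sum is 0, so this is a P-position: the player to move is in a losing position under optimal play; Arjun is about to move from it and so loses — Bela wins.

Bela wins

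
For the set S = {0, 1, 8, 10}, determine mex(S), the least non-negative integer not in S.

The values 0, 1 are all present; 2 is the first non-negative integer missing from the set.

2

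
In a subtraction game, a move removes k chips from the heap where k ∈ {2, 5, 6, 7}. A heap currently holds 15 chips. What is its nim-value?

Grundy values for subtraction set {2, 5, 6, 7}:
k:     0  1  2  3  4  5  6  7  8  9 10 11 12 13 14 15
g(k):  0  0  1  1  0  2  1  3  2  2  3  3  0  0  1  1
So g(15) = 1.

1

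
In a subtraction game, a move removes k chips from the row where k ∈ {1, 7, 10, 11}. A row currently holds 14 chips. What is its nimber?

Build the Grundy sequence with g(k) = mex{g(k−s) : s ∈ {1, 7, 10, 11}, s ≤ k}:
k:     0  1  2  3  4  5  6  7  8  9 10 11 12 13 14
g(k):  0  1  0  1  0  1  0  1  0  1  2  3  2  3  2
So g(14) = 2.

2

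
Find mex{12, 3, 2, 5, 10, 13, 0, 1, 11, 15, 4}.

6

The values 0, 1, 2, 3, 4, 5 are all present; 6 is the first non-negative integer missing from the set.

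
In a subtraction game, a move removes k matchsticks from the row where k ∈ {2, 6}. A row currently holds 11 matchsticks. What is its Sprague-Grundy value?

1

Compute g(0), g(1), … for moves {2, 6}:
k:     0  1  2  3  4  5  6  7  8  9 10 11
g(k):  0  0  1  1  0  0  1  1  0  0  1  1
So g(11) = 1.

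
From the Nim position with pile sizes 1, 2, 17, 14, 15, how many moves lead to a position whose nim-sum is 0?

Bitwise XOR of the heap sizes:
  00001  (1)
  00010  (2)
  10001  (17)
  01110  (14)
  01111  (15)
  -----
  10011  (19)
The overall nim-sum is X = 19. A pile of size p has a winning move iff p XOR X < p (reduce it to p XOR X).
  1: 1 XOR 19 = 18 ≥ 1 — no move.
  2: 2 XOR 19 = 17 ≥ 2 — no move.
  17: 17 XOR 19 = 2 < 17 — winning move (to 2).
  14: 14 XOR 19 = 29 ≥ 14 — no move.
  15: 15 XOR 19 = 28 ≥ 15 — no move.
That gives 1 winning move.

1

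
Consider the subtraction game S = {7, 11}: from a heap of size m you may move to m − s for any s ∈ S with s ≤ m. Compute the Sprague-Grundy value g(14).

Grundy values for subtraction set {7, 11}:
g(0) = mex{} = 0
g(1) = mex{} = 0
g(2) = mex{} = 0
g(3) = mex{} = 0
g(4) = mex{} = 0
g(5) = mex{} = 0
g(6) = mex{} = 0
g(7) = mex{0} = 1
g(8) = mex{0} = 1
g(9) = mex{0} = 1
g(10) = mex{0} = 1
g(11) = mex{0} = 1
g(12) = mex{0} = 1
g(13) = mex{0} = 1
g(14) = mex{0,1} = 2
So g(14) = 2.

2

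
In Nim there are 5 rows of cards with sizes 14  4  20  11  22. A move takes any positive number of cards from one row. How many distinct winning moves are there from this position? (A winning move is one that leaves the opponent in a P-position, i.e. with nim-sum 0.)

Nim-sum: 14 XOR 4 XOR 20 XOR 11 XOR 22 = 3.
The overall nim-sum is X = 3. A row of size p has a winning move iff p XOR X < p (reduce it to p XOR X).
  14: 14 XOR 3 = 13 < 14 — winning move (to 13).
  4: 4 XOR 3 = 7 ≥ 4 — no move.
  20: 20 XOR 3 = 23 ≥ 20 — no move.
  11: 11 XOR 3 = 8 < 11 — winning move (to 8).
  22: 22 XOR 3 = 21 < 22 — winning move (to 21).
That gives 3 winning moves.

3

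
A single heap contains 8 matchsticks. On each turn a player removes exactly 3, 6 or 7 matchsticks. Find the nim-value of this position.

2

Compute g(0), g(1), … for moves {3, 6, 7}:
g(0) = mex{} = 0
g(1) = mex{} = 0
g(2) = mex{} = 0
g(3) = mex{0} = 1
g(4) = mex{0} = 1
g(5) = mex{0} = 1
g(6) = mex{0,1} = 2
g(7) = mex{0,1} = 2
g(8) = mex{0,1} = 2
So g(8) = 2.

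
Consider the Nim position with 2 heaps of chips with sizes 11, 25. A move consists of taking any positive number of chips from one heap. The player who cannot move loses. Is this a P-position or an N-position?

In binary:
  01011  (11)
  11001  (25)
  -----
  10010  (18)
The nim-sum is 18 ≠ 0, so this is an N-position: the player to move can win.

N-position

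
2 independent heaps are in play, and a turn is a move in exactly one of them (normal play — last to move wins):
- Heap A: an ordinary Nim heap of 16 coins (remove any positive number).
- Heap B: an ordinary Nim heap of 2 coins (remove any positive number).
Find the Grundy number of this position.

18

Heap A is a plain Nim heap of size 16, so its Grundy value is 16.
Heap B is a plain Nim heap of size 2, so its Grundy value is 2.
By the Sprague-Grundy theorem, the Grundy value of a sum of independent games is the XOR of the component values.
Combined value = 16 XOR 2 = 18.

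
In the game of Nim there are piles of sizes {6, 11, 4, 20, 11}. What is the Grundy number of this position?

22

Compute the nim-sum pairwise:
6 ⊕ 11 = 13
13 ⊕ 4 = 9
9 ⊕ 20 = 29
29 ⊕ 11 = 22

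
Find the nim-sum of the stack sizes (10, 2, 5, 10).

7

In binary:
  1010  (10)
  0010  (2)
  0101  (5)
  1010  (10)
  ----
  0111  (7)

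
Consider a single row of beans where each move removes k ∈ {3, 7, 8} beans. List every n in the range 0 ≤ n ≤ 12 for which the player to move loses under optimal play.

0, 1, 2, 6, 11, 12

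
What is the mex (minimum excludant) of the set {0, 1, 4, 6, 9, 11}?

2

The values 0, 1 are all present; 2 is the first non-negative integer missing from the set.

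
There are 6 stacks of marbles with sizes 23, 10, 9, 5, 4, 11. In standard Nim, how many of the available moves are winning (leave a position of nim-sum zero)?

1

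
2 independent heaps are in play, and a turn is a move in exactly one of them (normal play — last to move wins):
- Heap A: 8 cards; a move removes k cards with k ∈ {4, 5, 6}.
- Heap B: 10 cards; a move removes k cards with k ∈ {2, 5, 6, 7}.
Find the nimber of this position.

Build the Grundy sequence for heap A with g(k) = mex{g(k−s) : s ∈ {4, 5, 6}, s ≤ k}:
g(0) = mex{} = 0
g(1) = mex{} = 0
g(2) = mex{} = 0
g(3) = mex{} = 0
g(4) = mex{0} = 1
g(5) = mex{0} = 1
g(6) = mex{0} = 1
g(7) = mex{0} = 1
g(8) = mex{0,1} = 2
So g(8) = 2.
For heap B, compute g(0), g(1), … with moves {2, 5, 6, 7}:
k:     0  1  2  3  4  5  6  7  8  9 10
g(k):  0  0  1  1  0  2  1  3  2  2  3
So g(10) = 3.
The value of a disjunctive sum is the nim-sum of the parts.
Combined value = 2 XOR 3 = 1.

1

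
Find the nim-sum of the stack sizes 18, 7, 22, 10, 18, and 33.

58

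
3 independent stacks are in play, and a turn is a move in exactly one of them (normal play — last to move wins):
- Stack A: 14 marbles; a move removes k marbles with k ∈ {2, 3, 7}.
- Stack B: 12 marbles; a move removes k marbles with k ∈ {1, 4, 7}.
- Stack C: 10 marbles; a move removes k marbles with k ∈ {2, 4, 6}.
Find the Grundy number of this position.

Grundy values for stack A (subtraction set {2, 3, 7}):
k:     0  1  2  3  4  5  6  7  8  9 10 11 12 13 14
g(k):  0  0  1  1  2  0  0  1  1  2  0  0  1  1  2
So g(14) = 2.
For stack B, compute g(0), g(1), … with moves {1, 4, 7}:
k:     0  1  2  3  4  5  6  7  8  9 10 11 12
g(k):  0  1  0  1  2  0  1  2  0  1  0  1  2
So g(12) = 2.
For stack C, compute g(0), g(1), … with moves {2, 4, 6}:
g(0) = mex{} = 0
g(1) = mex{} = 0
g(2) = mex{0} = 1
g(3) = mex{0} = 1
g(4) = mex{0,1} = 2
g(5) = mex{0,1} = 2
g(6) = mex{0,1,2} = 3
g(7) = mex{0,1,2} = 3
g(8) = mex{1,2,3} = 0
g(9) = mex{1,2,3} = 0
g(10) = mex{0,2,3} = 1
So g(10) = 1.
The value of a disjunctive sum is the nim-sum of the parts.
Combined value = 2 XOR 2 XOR 1 = 1.

1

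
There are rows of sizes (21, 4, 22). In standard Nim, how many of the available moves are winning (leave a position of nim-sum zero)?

3

In binary:
  10101  (21)
  00100  (4)
  10110  (22)
  -----
  00111  (7)
The overall nim-sum is X = 7. A row of size p has a winning move iff p XOR X < p (reduce it to p XOR X).
  21: 21 XOR 7 = 18 < 21 — winning move (to 18).
  4: 4 XOR 7 = 3 < 4 — winning move (to 3).
  22: 22 XOR 7 = 17 < 22 — winning move (to 17).
That gives 3 winning moves.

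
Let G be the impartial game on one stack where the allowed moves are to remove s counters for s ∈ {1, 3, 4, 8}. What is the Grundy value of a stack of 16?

Grundy values for subtraction set {1, 3, 4, 8}:
k:     0  1  2  3  4  5  6  7  8  9 10 11 12 13 14 15 16
g(k):  0  1  0  1  2  3  2  0  1  0  1  2  3  2  0  1  0
So g(16) = 0.

0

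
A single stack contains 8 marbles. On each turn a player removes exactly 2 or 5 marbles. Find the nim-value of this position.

Compute g(0), g(1), … for moves {2, 5}:
g(0) = mex{} = 0
g(1) = mex{} = 0
g(2) = mex{0} = 1
g(3) = mex{0} = 1
g(4) = mex{1} = 0
g(5) = mex{0,1} = 2
g(6) = mex{0} = 1
g(7) = mex{1,2} = 0
g(8) = mex{1} = 0
So g(8) = 0.

0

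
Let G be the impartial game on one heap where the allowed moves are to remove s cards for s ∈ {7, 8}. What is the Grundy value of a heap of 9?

Grundy values for subtraction set {7, 8}:
k:     0  1  2  3  4  5  6  7  8  9
g(k):  0  0  0  0  0  0  0  1  1  1
So g(9) = 1.

1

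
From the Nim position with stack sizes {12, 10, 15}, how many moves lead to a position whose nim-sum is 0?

Compute the nim-sum pairwise:
12 ⊕ 10 = 6
6 ⊕ 15 = 9
The overall nim-sum is X = 9. A stack of size p has a winning move iff p XOR X < p (reduce it to p XOR X).
  12: 12 XOR 9 = 5 < 12 — winning move (to 5).
  10: 10 XOR 9 = 3 < 10 — winning move (to 3).
  15: 15 XOR 9 = 6 < 15 — winning move (to 6).
That gives 3 winning moves.

3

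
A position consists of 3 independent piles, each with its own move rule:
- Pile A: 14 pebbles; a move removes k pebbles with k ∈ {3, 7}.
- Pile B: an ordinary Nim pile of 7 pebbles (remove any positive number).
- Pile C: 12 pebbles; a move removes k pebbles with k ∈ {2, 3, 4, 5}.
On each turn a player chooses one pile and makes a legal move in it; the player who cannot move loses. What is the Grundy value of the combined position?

4

For pile A, compute g(0), g(1), … with moves {3, 7}:
g(0) = mex{} = 0
g(1) = mex{} = 0
g(2) = mex{} = 0
g(3) = mex{0} = 1
g(4) = mex{0} = 1
g(5) = mex{0} = 1
g(6) = mex{1} = 0
g(7) = mex{0,1} = 2
g(8) = mex{0,1} = 2
g(9) = mex{0} = 1
g(10) = mex{1,2} = 0
g(11) = mex{1,2} = 0
g(12) = mex{1} = 0
g(13) = mex{0} = 1
g(14) = mex{0,2} = 1
So g(14) = 1.
Pile B is a plain Nim pile of size 7, so its Grundy value is 7.
Grundy values for pile C (subtraction set {2, 3, 4, 5}):
g(0) = mex{} = 0
g(1) = mex{} = 0
g(2) = mex{0} = 1
g(3) = mex{0} = 1
g(4) = mex{0,1} = 2
g(5) = mex{0,1} = 2
g(6) = mex{0,1,2} = 3
g(7) = mex{1,2} = 0
g(8) = mex{1,2,3} = 0
g(9) = mex{0,2,3} = 1
g(10) = mex{0,2,3} = 1
g(11) = mex{0,1,3} = 2
g(12) = mex{0,1} = 2
So g(12) = 2.
The value of a disjunctive sum is the nim-sum of the parts.
Combined value = 1 ⊕ 7 ⊕ 2 = 4.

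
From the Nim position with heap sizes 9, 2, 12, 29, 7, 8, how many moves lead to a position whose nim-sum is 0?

1

Nim-sum: 9 ⊕ 2 ⊕ 12 ⊕ 29 ⊕ 7 ⊕ 8 = 21.
The overall nim-sum is X = 21. A heap of size p has a winning move iff p XOR X < p (reduce it to p XOR X).
  9: 9 XOR 21 = 28 ≥ 9 — no move.
  2: 2 XOR 21 = 23 ≥ 2 — no move.
  12: 12 XOR 21 = 25 ≥ 12 — no move.
  29: 29 XOR 21 = 8 < 29 — winning move (to 8).
  7: 7 XOR 21 = 18 ≥ 7 — no move.
  8: 8 XOR 21 = 29 ≥ 8 — no move.
That gives 1 winning move.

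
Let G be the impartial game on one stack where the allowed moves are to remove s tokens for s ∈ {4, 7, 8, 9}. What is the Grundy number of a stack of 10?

2

Build the Grundy sequence with g(k) = mex{g(k−s) : s ∈ {4, 7, 8, 9}, s ≤ k}:
k:     0  1  2  3  4  5  6  7  8  9 10
g(k):  0  0  0  0  1  1  1  1  2  2  2
So g(10) = 2.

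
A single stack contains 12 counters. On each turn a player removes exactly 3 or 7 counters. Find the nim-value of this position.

0

Grundy values for subtraction set {3, 7}:
k:     0  1  2  3  4  5  6  7  8  9 10 11 12
g(k):  0  0  0  1  1  1  0  2  2  1  0  0  0
So g(12) = 0.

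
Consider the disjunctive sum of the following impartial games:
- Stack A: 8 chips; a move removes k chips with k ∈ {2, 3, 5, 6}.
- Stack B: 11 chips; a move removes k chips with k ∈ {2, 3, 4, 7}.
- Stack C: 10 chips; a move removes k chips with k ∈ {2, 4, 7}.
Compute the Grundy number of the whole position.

For stack A, compute g(0), g(1), … with moves {2, 3, 5, 6}:
k:     0  1  2  3  4  5  6  7  8
g(k):  0  0  1  1  2  2  3  3  0
So g(8) = 0.
Build the Grundy sequence for stack B with g(k) = mex{g(k−s) : s ∈ {2, 3, 4, 7}, s ≤ k}:
k:     0  1  2  3  4  5  6  7  8  9 10 11
g(k):  0  0  1  1  2  2  0  3  1  4  2  0
So g(11) = 0.
For stack C, compute g(0), g(1), … with moves {2, 4, 7}:
k:     0  1  2  3  4  5  6  7  8  9 10
g(k):  0  0  1  1  2  2  0  3  1  0  2
So g(10) = 2.
By the Sprague-Grundy theorem, the Grundy value of a sum of independent games is the XOR of the component values.
Combined value = 0 XOR 0 XOR 2 = 2.

2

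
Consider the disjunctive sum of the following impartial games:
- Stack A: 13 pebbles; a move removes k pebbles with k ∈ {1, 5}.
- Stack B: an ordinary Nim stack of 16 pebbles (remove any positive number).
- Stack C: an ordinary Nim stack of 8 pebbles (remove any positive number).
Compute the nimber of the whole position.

Build the Grundy sequence for stack A with g(k) = mex{g(k−s) : s ∈ {1, 5}, s ≤ k}:
g(0) = mex{} = 0
g(1) = mex{0} = 1
g(2) = mex{1} = 0
g(3) = mex{0} = 1
g(4) = mex{1} = 0
g(5) = mex{0} = 1
g(6) = mex{1} = 0
g(7) = mex{0} = 1
g(8) = mex{1} = 0
g(9) = mex{0} = 1
g(10) = mex{1} = 0
g(11) = mex{0} = 1
g(12) = mex{1} = 0
g(13) = mex{0} = 1
So g(13) = 1.
Stack B is a plain Nim stack of size 16, so its Grundy value is 16.
Stack C is a plain Nim stack of size 8, so its Grundy value is 8.
By the Sprague-Grundy theorem, the Grundy value of a sum of independent games is the XOR of the component values.
Combined value = 1 ⊕ 16 ⊕ 8 = 25.

25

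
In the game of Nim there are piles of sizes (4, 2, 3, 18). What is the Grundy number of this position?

23

Compute the nim-sum pairwise:
4 ^ 2 = 6
6 ^ 3 = 5
5 ^ 18 = 23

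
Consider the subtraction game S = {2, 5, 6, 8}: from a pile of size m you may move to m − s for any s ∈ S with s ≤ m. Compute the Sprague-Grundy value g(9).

Grundy values for subtraction set {2, 5, 6, 8}:
k:     0  1  2  3  4  5  6  7  8  9
g(k):  0  0  1  1  0  2  1  3  2  2
So g(9) = 2.

2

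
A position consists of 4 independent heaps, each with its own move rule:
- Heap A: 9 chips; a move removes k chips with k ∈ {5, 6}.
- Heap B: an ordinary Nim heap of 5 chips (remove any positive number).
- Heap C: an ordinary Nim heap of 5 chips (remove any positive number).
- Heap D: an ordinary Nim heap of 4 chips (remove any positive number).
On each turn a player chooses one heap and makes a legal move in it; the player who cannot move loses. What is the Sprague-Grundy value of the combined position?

Build the Grundy sequence for heap A with g(k) = mex{g(k−s) : s ∈ {5, 6}, s ≤ k}:
g(0) = mex{} = 0
g(1) = mex{} = 0
g(2) = mex{} = 0
g(3) = mex{} = 0
g(4) = mex{} = 0
g(5) = mex{0} = 1
g(6) = mex{0} = 1
g(7) = mex{0} = 1
g(8) = mex{0} = 1
g(9) = mex{0} = 1
So g(9) = 1.
Heap B is a plain Nim heap of size 5, so its Grundy value is 5.
Heap C is a plain Nim heap of size 5, so its Grundy value is 5.
Heap D is a plain Nim heap of size 4, so its Grundy value is 4.
By the Sprague-Grundy theorem, the Grundy value of a sum of independent games is the XOR of the component values.
Combined value = 1 ⊕ 5 ⊕ 5 ⊕ 4 = 5.

5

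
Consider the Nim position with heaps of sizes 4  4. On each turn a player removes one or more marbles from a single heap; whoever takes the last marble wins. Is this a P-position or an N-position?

Bitwise XOR of the heap sizes:
  100  (4)
  100  (4)
  ---
  000  (0)
The nim-sum is 0, so this is a P-position: the player to move is in a losing position under optimal play.

P-position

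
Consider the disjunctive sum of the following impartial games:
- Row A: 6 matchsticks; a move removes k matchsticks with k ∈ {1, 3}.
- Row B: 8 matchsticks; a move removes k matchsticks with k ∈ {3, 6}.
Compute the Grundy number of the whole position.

Grundy values for row A (subtraction set {1, 3}):
k:     0  1  2  3  4  5  6
g(k):  0  1  0  1  0  1  0
So g(6) = 0.
For row B, compute g(0), g(1), … with moves {3, 6}:
g(0) = mex{} = 0
g(1) = mex{} = 0
g(2) = mex{} = 0
g(3) = mex{0} = 1
g(4) = mex{0} = 1
g(5) = mex{0} = 1
g(6) = mex{0,1} = 2
g(7) = mex{0,1} = 2
g(8) = mex{0,1} = 2
So g(8) = 2.
The value of a disjunctive sum is the nim-sum of the parts.
Combined value = 0 XOR 2 = 2.

2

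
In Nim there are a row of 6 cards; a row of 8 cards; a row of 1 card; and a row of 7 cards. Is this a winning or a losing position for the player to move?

Compute the nim-sum pairwise:
6 ⊕ 8 = 14
14 ⊕ 1 = 15
15 ⊕ 7 = 8
The nim-sum is 8 ≠ 0, so this is an N-position: the player to move can win.

Winning position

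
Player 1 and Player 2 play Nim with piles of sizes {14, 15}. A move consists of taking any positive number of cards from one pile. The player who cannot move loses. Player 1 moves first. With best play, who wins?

Player 1 wins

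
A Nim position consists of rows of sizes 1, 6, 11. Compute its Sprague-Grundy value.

Compute the nim-sum pairwise:
1 XOR 6 = 7
7 XOR 11 = 12

12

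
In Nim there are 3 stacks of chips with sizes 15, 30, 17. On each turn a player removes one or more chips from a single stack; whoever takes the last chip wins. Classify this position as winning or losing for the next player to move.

Compute the nim-sum pairwise:
15 ⊕ 30 = 17
17 ⊕ 17 = 0
The nim-sum is 0, so this is a P-position: the player to move is in a losing position under optimal play.

Losing position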